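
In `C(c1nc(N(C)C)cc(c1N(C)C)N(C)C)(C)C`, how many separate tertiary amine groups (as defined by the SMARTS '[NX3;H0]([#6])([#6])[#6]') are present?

3

[NX3;H0]([#6])([#6])[#6] is the SMARTS for a tertiary amine: a trivalent nitrogen with no H, bonded to three carbons.
The molecule carries 3 separate instances of a dimethylamino group (-N(CH3)2) meeting every constraint; each maps to a distinct set of atoms, giving 3 matches.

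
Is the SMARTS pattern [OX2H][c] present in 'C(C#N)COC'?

No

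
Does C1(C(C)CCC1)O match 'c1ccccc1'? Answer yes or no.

No

The pattern c1ccccc1 describes six aromatic carbons in a ring — a benzene ring.
The closest candidate here is a methyl group (-CH3), but no six-membered all-carbon aromatic ring is present. No other fragment satisfies the full query, so there is no match.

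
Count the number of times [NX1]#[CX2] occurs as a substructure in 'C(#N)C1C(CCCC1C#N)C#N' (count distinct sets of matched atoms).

[NX1]#[CX2] is the SMARTS for a nitrile: a nitrogen triple-bonded to a two-connected carbon.
The molecule carries 3 separate instances of a nitrile (-C#N) meeting every constraint; each maps to a distinct set of atoms, giving 3 matches.

3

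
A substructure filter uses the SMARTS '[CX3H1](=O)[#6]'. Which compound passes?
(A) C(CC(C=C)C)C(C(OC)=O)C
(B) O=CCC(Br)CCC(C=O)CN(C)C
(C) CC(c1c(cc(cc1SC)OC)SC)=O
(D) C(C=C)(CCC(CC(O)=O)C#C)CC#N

[CX3H1](=O)[#6] describes an sp2 carbon with one H, double-bonded to O and single-bonded to carbon (an aldehyde).
(A) has a methyl-ester group (-C(=O)OCH3) but the carbonyl carbon has H0, not H1.
(B) contains an aldehyde (-CHO), which satisfies every atom and bond constraint.
(C) has an acetyl/ketone group (-C(=O)CH3) but the carbonyl carbon has H0 (two carbon neighbours), not H1.
(D) has a carboxylic acid group (-C(=O)OH) but the carbonyl carbon has H0 and is bonded to O, not H1.
So the answer is (B).

B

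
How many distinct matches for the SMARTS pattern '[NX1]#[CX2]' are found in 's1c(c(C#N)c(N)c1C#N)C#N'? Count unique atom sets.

[NX1]#[CX2] is the SMARTS for a nitrile: a nitrogen triple-bonded to a two-connected carbon.
The molecule carries 3 separate instances of a nitrile (-C#N) meeting every constraint; each maps to a distinct set of atoms, giving 3 matches.

3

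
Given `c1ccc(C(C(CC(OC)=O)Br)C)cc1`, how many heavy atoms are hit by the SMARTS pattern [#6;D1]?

The query [#6;D1] means: carbon bonded to exactly one heavy atom.
Check the 15 heavy atoms by environment: 2× C (D1) → match; 3× C (D3) → no; 1× C (D2) → no; 1× O (D1) → no; 1× O (D2) → no; 1× c (aromatic, D3) → no; 5× c (aromatic, D2) → no; 1× Br (D1) → no.
That gives 2 matching atoms.

2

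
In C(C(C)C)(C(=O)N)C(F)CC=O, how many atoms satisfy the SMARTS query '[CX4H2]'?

1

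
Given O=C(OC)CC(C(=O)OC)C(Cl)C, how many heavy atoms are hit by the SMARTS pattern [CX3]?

2

The query [CX3] means: C with X3: aliphatic carbon with exactly 3 total connections.
Check the 13 heavy atoms by environment: 6× C (X4) → no; 2× C (X3) → match; 2× O (X1) → no; 2× O (X2) → no; 1× Cl (X1) → no.
That gives 2 matching atoms.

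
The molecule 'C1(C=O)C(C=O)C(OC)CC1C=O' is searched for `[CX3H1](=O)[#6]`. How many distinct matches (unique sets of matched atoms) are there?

3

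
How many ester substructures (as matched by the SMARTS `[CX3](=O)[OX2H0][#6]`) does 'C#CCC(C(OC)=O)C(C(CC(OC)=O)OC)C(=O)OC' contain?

3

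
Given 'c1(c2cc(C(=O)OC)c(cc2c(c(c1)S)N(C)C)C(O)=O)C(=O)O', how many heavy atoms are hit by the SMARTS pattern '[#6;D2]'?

The query [#6;D2] means: any carbon bonded to exactly two heavy atoms.
Check the 24 heavy atoms by environment: 7× c (aromatic, D3) → no; 3× c (aromatic, D2) → match; 3× C (D3) → no; 5× O (D1) → no; 1× O (D2) → no; 3× C (D1) → no; 1× S (D1) → no; 1× N (D3) → no.
That gives 3 matching atoms.

3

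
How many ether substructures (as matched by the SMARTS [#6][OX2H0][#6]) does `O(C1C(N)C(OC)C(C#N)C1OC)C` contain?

[#6][OX2H0][#6] is the SMARTS for an ether: an aliphatic oxygen bridging two carbons with no H on the oxygen.
The molecule carries 3 separate instances of a methoxy ether (-OCH3) meeting every constraint; each maps to a distinct set of atoms, giving 3 matches.

3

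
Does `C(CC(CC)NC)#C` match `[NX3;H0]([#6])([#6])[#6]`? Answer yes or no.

No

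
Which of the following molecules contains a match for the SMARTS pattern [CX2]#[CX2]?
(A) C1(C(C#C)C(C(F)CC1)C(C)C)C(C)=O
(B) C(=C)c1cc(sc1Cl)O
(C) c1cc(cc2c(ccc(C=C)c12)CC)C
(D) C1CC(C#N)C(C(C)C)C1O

A

[CX2]#[CX2] describes a carbon-carbon triple bond (an alkyne).
(A) contains an ethynyl group (-C#CH), which satisfies every atom and bond constraint.
(B) has a vinyl group (-CH=CH2) but the C=C is a double bond; both carbons are CX3, not CX2.
(C) has a vinyl group (-CH=CH2) but the C=C is a double bond; both carbons are CX3, not CX2.
(D) has a nitrile (-C#N) but the triple bond is C#N, not C#C.
So the answer is (A).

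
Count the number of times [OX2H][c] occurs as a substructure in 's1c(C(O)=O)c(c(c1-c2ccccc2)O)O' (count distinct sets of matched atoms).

[OX2H][c] is the SMARTS for a phenol: a hydroxyl oxygen attached to an aromatic carbon.
The molecule carries 2 separate instances of a hydroxyl group (-OH) meeting every constraint; each maps to a distinct set of atoms, giving 2 matches.

2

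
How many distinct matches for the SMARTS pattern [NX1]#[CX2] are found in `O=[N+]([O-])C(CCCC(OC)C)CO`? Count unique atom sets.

0

[NX1]#[CX2] is the SMARTS for a nitrile: a nitrogen triple-bonded to a two-connected carbon.
The molecule has a nitro group (-[N+](=O)[O-]), but there is no C#N triple bond; nothing else fits, so there are 0 matches.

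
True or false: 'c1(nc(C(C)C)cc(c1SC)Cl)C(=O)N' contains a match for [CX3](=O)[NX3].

True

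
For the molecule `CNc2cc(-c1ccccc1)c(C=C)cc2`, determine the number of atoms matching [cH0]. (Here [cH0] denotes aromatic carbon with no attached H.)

4

Check the 16 heavy atoms by environment: 4× c (aromatic, H0) → match; 8× c (aromatic, H1) → no; 1× N (H1) → no; 1× C (H3) → no; 1× C (H1) → no; 1× C (H2) → no.
That gives 4 matching atoms.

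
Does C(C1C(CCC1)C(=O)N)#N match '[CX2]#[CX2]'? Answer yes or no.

No

The pattern [CX2]#[CX2] describes a carbon-carbon triple bond — an alkyne.
The closest candidate here is a nitrile (-C#N), but the triple bond is C#N, not C#C. No other fragment satisfies the full query, so there is no match.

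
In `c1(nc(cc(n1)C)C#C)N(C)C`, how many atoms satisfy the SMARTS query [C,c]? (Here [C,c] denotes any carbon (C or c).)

9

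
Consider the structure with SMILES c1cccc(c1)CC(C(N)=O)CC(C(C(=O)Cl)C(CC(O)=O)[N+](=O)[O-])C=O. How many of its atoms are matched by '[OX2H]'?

1

The query [OX2H] means: aliphatic oxygen with two connections, one of which is H — an -OH oxygen.
Check the 27 heavy atoms by environment: 3× C (H2, X4) → no; 4× C (H1, X4) → no; 3× C (H0, X3) → no; 5× O (H0, X1) → no; 1× O (H1, X2) → match; 1× N (charge +1, H0, X3) → no; 1× O (charge -1, H0, X1) → no; 1× N (H2, X3) → no; 1× Cl (H0, X1) → no; 1× c (aromatic, H0, X3) → no; 5× c (aromatic, H1, X3) → no; 1× C (H1, X3) → no.
That gives 1 matching atom.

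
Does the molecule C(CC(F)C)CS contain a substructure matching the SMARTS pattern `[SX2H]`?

Yes

The pattern [SX2H] describes an aliphatic sulfur with two connections, one being H — a thiol.
The molecule carries a thiol (-SH), whose atoms satisfy every constraint of the query, so the pattern matches.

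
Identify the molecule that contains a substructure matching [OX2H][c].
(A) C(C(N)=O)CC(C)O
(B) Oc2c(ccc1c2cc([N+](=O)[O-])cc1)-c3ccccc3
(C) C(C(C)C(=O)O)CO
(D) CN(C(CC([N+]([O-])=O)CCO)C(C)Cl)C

[OX2H][c] describes a hydroxyl oxygen attached to an aromatic carbon (a phenol).
(A) has a hydroxyl group (-OH) but the -OH is on an aliphatic carbon, not an aromatic c.
(B) contains a hydroxyl group (-OH), which satisfies every atom and bond constraint.
(C) has a hydroxyl group (-OH) but the -OH is on an aliphatic carbon, not an aromatic c.
(D) has a hydroxyl group (-OH) but the -OH is on an aliphatic carbon, not an aromatic c.
So the answer is (B).

B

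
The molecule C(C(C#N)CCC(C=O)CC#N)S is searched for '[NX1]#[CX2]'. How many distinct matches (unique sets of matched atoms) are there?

2

[NX1]#[CX2] is the SMARTS for a nitrile: a nitrogen triple-bonded to a two-connected carbon.
The molecule carries 2 separate instances of a nitrile (-C#N) meeting every constraint; each maps to a distinct set of atoms, giving 2 matches.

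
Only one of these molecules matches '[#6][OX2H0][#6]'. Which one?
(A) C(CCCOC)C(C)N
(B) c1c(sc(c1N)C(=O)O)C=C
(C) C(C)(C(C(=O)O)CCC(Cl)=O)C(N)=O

[#6][OX2H0][#6] describes an aliphatic oxygen bridging two carbons with no H on the oxygen (an ether).
(A) contains a methoxy ether (-OCH3), which satisfies every atom and bond constraint.
(B) has a carboxylic acid group (-C(=O)OH) but the -OH oxygen has H1; the =O is OX1, not OX2.
(C) has a carboxylic acid group (-C(=O)OH) but the -OH oxygen has H1; the =O is OX1, not OX2.
So the answer is (A).

A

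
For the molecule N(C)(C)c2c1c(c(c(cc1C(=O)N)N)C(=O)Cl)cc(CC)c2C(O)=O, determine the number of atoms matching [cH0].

8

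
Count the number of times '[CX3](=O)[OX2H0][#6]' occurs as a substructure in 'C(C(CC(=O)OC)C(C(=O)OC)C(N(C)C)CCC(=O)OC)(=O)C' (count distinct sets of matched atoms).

3

[CX3](=O)[OX2H0][#6] is the SMARTS for an ester: a carbonyl carbon bonded to an oxygen that is itself bonded to carbon (no H on that O).
The molecule carries 3 separate instances of a methyl-ester group (-C(=O)OCH3) meeting every constraint; each maps to a distinct set of atoms, giving 3 matches.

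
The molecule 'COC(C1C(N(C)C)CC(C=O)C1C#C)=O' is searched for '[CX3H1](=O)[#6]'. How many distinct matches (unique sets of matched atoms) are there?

1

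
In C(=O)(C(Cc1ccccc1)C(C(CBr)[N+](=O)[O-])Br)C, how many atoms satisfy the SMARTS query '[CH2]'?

2

The query [CH2] means: aliphatic carbon with exactly two hydrogens.
Check the 19 heavy atoms by environment: 2× C (H2) → match; 3× C (H1) → no; 1× N (charge +1, H0) → no; 1× O (charge -1, H0) → no; 2× O (H0) → no; 2× Br (H0) → no; 1× c (aromatic, H0) → no; 5× c (aromatic, H1) → no; 1× C (H0) → no; 1× C (H3) → no.
That gives 2 matching atoms.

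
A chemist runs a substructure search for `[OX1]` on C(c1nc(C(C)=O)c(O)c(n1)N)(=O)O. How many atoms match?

The query [OX1] means: aliphatic oxygen with one total connection — typically a carbonyl =O or an oxide.
Check the 14 heavy atoms by environment: 2× n (aromatic, X2) → no; 4× c (aromatic, X3) → no; 2× C (X3) → no; 2× O (X1) → match; 1× C (X4) → no; 2× O (X2) → no; 1× N (X3) → no.
That gives 2 matching atoms.

2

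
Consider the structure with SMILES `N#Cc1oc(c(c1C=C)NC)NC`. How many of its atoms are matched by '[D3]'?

The query [D3] means: atom with exactly three heavy-atom neighbours.
Check the 13 heavy atoms by environment: 1× o (aromatic, D2) → no; 4× c (aromatic, D3) → match; 2× C (D2) → no; 3× C (D1) → no; 2× N (D2) → no; 1× N (D1) → no.
That gives 4 matching atoms.

4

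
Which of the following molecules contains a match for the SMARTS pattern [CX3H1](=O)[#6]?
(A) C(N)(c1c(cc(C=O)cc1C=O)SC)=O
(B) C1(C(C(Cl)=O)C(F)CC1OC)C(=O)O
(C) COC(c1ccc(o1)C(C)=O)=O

A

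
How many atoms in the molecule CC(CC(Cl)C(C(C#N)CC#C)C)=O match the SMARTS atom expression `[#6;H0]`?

3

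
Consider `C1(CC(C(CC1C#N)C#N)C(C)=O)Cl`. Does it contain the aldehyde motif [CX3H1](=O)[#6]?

The pattern [CX3H1](=O)[#6] describes an sp2 carbon with one H, double-bonded to O and single-bonded to carbon — an aldehyde.
The closest candidate here is an acetyl/ketone group (-C(=O)CH3), but the carbonyl carbon has H0 (two carbon neighbours), not H1. No other fragment satisfies the full query, so there is no match.

No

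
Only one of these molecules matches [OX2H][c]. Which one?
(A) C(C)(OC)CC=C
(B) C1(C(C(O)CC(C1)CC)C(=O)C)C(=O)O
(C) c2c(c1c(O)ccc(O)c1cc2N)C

C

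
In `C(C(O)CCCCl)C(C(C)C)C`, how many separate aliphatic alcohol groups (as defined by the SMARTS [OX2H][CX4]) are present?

1

[OX2H][CX4] is the SMARTS for an aliphatic alcohol: a hydroxyl oxygen bound to an sp3 (X4) carbon.
Exactly one fragment in the molecule meets all constraints, giving 1 match.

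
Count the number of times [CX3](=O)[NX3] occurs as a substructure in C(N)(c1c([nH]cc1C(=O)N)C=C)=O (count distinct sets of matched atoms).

2

[CX3](=O)[NX3] is the SMARTS for an amide: a carbonyl carbon bonded to a trivalent nitrogen.
The molecule carries 2 separate instances of a primary amide (-C(=O)NH2) meeting every constraint; each maps to a distinct set of atoms, giving 2 matches.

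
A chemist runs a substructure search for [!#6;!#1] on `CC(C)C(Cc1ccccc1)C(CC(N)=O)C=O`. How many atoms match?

Check the 18 heavy atoms by environment: 9× C → no; 2× O → match; 1× N → match; 6× c (aromatic) → no.
Summing the matching environments: 2 + 1 = 3 matching atoms.

3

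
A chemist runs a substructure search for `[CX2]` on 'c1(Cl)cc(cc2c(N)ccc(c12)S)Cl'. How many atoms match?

0

The query [CX2] means: C with X2: aliphatic carbon with exactly 2 total connections.
Check the 14 heavy atoms by environment: 10× c (aromatic, X3) → no; 2× Cl (X1) → no; 1× S (X2) → no; 1× N (X3) → no.
No environment satisfies the query, so 0 matching atoms.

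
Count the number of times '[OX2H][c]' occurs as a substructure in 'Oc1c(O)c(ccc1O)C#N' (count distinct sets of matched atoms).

[OX2H][c] is the SMARTS for a phenol: a hydroxyl oxygen attached to an aromatic carbon.
The molecule carries 3 separate instances of a hydroxyl group (-OH) meeting every constraint; each maps to a distinct set of atoms, giving 3 matches.

3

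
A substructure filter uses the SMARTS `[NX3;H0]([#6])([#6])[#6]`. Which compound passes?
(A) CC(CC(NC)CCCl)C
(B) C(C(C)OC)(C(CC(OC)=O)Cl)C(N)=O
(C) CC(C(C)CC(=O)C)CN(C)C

C

[NX3;H0]([#6])([#6])[#6] describes a trivalent nitrogen with no H, bonded to three carbons (a tertiary amine).
(A) has an N-methylamino group (-NHCH3) but the nitrogen still has one H (H1), not H0.
(B) has a primary amide (-C(=O)NH2) but the amide nitrogen has H2 and only one carbon neighbour.
(C) contains a dimethylamino group (-N(CH3)2), which satisfies every atom and bond constraint.
So the answer is (C).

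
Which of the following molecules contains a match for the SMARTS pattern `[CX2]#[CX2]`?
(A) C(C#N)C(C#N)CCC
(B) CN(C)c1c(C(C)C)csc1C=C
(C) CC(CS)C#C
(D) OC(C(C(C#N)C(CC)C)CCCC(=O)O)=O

C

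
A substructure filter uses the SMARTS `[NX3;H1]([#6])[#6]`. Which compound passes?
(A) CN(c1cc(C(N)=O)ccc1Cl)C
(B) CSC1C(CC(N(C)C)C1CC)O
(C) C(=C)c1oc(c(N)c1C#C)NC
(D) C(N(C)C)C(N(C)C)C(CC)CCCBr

[NX3;H1]([#6])[#6] describes a trivalent nitrogen with one H, bonded to two carbons (a secondary amine).
(A) has a primary amide (-C(=O)NH2) but the -C(=O)NH2 nitrogen has H2, not H1.
(B) has a dimethylamino group (-N(CH3)2) but the nitrogen has H0, not H1.
(C) contains an N-methylamino group (-NHCH3), which satisfies every atom and bond constraint.
(D) has a dimethylamino group (-N(CH3)2) but the nitrogen has H0, not H1.
So the answer is (C).

C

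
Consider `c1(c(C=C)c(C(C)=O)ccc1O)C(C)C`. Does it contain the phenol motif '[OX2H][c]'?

The pattern [OX2H][c] describes a hydroxyl oxygen attached to an aromatic carbon — a phenol.
The molecule carries a hydroxyl group (-OH), whose atoms satisfy every constraint of the query, so the pattern matches.

Yes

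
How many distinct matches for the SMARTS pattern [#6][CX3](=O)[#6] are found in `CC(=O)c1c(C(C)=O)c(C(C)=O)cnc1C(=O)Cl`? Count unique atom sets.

[#6][CX3](=O)[#6] is the SMARTS for a ketone: a carbonyl carbon (no H) flanked by two carbons.
The molecule carries 3 separate instances of an acetyl/ketone group (-C(=O)CH3) meeting every constraint; each maps to a distinct set of atoms, giving 3 matches.

3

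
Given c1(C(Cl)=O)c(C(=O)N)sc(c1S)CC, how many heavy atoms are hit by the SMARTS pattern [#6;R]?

4

Check the 14 heavy atoms by environment: 1× s (aromatic, in 5-ring) → no; 4× c (aromatic, in 5-ring) → match; 1× S (acyclic) → no; 4× C (acyclic) → no; 2× O (acyclic) → no; 1× N (acyclic) → no; 1× Cl (acyclic) → no.
That gives 4 matching atoms.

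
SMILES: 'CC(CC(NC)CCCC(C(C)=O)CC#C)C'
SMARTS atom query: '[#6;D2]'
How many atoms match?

6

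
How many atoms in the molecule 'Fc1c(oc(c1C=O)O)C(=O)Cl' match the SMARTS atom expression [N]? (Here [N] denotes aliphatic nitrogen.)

0

The query [N] means: uppercase N matches aliphatic (non-aromatic) nitrogen only.
Check the 12 heavy atoms by environment: 1× o (aromatic) → no; 4× c (aromatic) → no; 3× O → no; 1× F → no; 2× C → no; 1× Cl → no.
No environment satisfies the query, so 0 matching atoms.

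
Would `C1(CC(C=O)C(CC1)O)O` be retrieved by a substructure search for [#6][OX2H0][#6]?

The pattern [#6][OX2H0][#6] describes an aliphatic oxygen bridging two carbons with no H on the oxygen — an ether.
The closest candidate here is a hydroxyl group (-OH), but the oxygen has H1, not H0 bridging two carbons. No other fragment satisfies the full query, so there is no match.

No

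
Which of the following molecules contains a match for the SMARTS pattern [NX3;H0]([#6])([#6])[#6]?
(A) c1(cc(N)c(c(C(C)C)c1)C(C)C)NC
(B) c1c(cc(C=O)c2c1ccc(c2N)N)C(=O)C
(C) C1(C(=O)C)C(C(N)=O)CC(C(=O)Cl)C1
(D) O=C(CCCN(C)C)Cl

[NX3;H0]([#6])([#6])[#6] describes a trivalent nitrogen with no H, bonded to three carbons (a tertiary amine).
(A) has a primary amino group (-NH2) but the nitrogen has H2, not H0 with three carbons.
(B) has a primary amino group (-NH2) but the nitrogen has H2, not H0 with three carbons.
(C) has a primary amide (-C(=O)NH2) but the amide nitrogen has H2 and only one carbon neighbour.
(D) contains a dimethylamino group (-N(CH3)2), which satisfies every atom and bond constraint.
So the answer is (D).

D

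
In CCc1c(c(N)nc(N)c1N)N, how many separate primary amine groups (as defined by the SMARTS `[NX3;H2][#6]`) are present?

4

[NX3;H2][#6] is the SMARTS for a primary amine: a trivalent nitrogen with two H attached to carbon.
The molecule carries 4 separate instances of a primary amino group (-NH2) meeting every constraint; each maps to a distinct set of atoms, giving 4 matches.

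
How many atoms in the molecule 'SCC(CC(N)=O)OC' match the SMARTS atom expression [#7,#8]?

3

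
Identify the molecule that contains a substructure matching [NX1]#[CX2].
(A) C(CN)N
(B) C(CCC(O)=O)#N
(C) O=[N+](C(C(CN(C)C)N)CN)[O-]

[NX1]#[CX2] describes a nitrogen triple-bonded to a two-connected carbon (a nitrile).
(A) has a primary amino group (-NH2) but the nitrogen is NX3 (three connections), not NX1 triple-bonded.
(B) contains a nitrile (-C#N), which satisfies every atom and bond constraint.
(C) has a primary amino group (-NH2) but the nitrogen is NX3 (three connections), not NX1 triple-bonded.
So the answer is (B).

B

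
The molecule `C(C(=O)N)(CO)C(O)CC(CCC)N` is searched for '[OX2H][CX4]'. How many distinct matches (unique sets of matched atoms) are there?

2

[OX2H][CX4] is the SMARTS for an aliphatic alcohol: a hydroxyl oxygen bound to an sp3 (X4) carbon.
The molecule carries 2 separate instances of a hydroxyl group (-OH) meeting every constraint; each maps to a distinct set of atoms, giving 2 matches.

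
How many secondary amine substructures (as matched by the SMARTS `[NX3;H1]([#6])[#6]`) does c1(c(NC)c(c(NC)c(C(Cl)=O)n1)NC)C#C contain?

3

[NX3;H1]([#6])[#6] is the SMARTS for a secondary amine: a trivalent nitrogen with one H, bonded to two carbons.
The molecule carries 3 separate instances of an N-methylamino group (-NHCH3) meeting every constraint; each maps to a distinct set of atoms, giving 3 matches.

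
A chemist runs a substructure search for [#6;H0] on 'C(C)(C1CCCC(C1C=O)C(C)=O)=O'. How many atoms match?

2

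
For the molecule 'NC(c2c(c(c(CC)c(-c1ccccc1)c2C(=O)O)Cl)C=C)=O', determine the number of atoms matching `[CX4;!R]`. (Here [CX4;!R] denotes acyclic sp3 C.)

2

The query [CX4;!R] means: aliphatic carbon with four total connections, not in a ring.
Check the 23 heavy atoms by environment: 12× c (aromatic, X3, in 6-ring) → no; 4× C (X3, acyclic) → no; 2× O (X1, acyclic) → no; 1× N (X3, acyclic) → no; 1× O (X2, acyclic) → no; 2× C (X4, acyclic) → match; 1× Cl (X1, acyclic) → no.
That gives 2 matching atoms.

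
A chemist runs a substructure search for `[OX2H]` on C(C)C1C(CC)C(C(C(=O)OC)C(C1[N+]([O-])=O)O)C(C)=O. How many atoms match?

The query [OX2H] means: aliphatic oxygen with two connections, one of which is H — an -OH oxygen.
Check the 21 heavy atoms by environment: 6× C (H1, X4) → no; 2× C (H0, X3) → no; 3× O (H0, X1) → no; 1× O (H0, X2) → no; 4× C (H3, X4) → no; 2× C (H2, X4) → no; 1× N (charge +1, H0, X3) → no; 1× O (charge -1, H0, X1) → no; 1× O (H1, X2) → match.
That gives 1 matching atom.

1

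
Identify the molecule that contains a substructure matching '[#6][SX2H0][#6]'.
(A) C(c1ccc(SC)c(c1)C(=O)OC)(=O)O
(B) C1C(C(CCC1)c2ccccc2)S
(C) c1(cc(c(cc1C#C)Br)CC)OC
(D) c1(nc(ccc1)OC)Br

A

[#6][SX2H0][#6] describes an aliphatic sulfur bridging two carbons with no H on the sulfur (a thioether).
(A) contains a methylthio ether (-SCH3), which satisfies every atom and bond constraint.
(B) has a thiol (-SH) but the sulfur has H1, not H0 bridging two carbons.
(C) has a methoxy ether (-OCH3) but the bridging atom is O, not S.
(D) has a methoxy ether (-OCH3) but the bridging atom is O, not S.
So the answer is (A).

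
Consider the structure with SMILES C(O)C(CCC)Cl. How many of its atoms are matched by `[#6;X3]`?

0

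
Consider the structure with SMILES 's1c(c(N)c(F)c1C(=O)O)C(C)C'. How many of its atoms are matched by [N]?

1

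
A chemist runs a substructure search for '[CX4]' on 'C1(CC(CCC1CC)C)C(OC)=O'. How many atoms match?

Check the 13 heavy atoms by environment: 10× C (X4) → match; 1× C (X3) → no; 1× O (X1) → no; 1× O (X2) → no.
That gives 10 matching atoms.

10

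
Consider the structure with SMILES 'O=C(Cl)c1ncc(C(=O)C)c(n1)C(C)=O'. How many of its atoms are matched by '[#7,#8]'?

5

Check the 15 heavy atoms by environment: 2× n (aromatic) → match; 4× c (aromatic) → no; 5× C → no; 3× O → match; 1× Cl → no.
Summing the matching environments: 2 + 3 = 5 matching atoms.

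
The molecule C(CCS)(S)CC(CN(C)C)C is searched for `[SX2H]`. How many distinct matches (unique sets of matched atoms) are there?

2

[SX2H] is the SMARTS for a thiol: an aliphatic sulfur with two connections, one being H.
The molecule carries 2 separate instances of a thiol (-SH) meeting every constraint; each maps to a distinct set of atoms, giving 2 matches.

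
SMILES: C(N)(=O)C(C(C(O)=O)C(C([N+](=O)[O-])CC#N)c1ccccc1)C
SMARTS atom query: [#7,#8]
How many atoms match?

8

The query [#7,#8] means: nitrogen or oxygen (comma = OR).
Check the 23 heavy atoms by environment: 9× C → no; 4× O → match; 2× N → match; 1× N (charge +1) → match; 1× O (charge -1) → match; 6× c (aromatic) → no.
Summing the matching environments: 4 + 2 + 1 + 1 = 8 matching atoms.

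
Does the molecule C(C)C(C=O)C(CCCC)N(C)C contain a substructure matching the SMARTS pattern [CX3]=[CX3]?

No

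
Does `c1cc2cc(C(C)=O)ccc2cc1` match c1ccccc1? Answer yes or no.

Yes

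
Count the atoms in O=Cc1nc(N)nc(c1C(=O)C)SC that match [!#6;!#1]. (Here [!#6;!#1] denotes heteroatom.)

The query [!#6;!#1] means: not carbon and not hydrogen — any heteroatom.
Check the 14 heavy atoms by environment: 2× n (aromatic) → match; 4× c (aromatic) → no; 4× C → no; 2× O → match; 1× N → match; 1× S → match.
Summing the matching environments: 2 + 2 + 1 + 1 = 6 matching atoms.

6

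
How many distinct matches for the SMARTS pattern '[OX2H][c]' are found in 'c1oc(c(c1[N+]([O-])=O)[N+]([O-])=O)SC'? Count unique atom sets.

0

[OX2H][c] is the SMARTS for a phenol: a hydroxyl oxygen attached to an aromatic carbon.
No fragment in the molecule satisfies every constraint, giving 0 matches.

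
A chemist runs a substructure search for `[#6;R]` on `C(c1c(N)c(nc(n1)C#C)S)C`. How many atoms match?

4

Check the 12 heavy atoms by environment: 2× n (aromatic, in 6-ring) → no; 4× c (aromatic, in 6-ring) → match; 1× S (acyclic) → no; 4× C (acyclic) → no; 1× N (acyclic) → no.
That gives 4 matching atoms.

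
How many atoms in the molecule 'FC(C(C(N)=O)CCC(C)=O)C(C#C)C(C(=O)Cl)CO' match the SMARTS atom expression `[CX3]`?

Check the 20 heavy atoms by environment: 8× C (X4) → no; 3× C (X3) → match; 3× O (X1) → no; 1× N (X3) → no; 1× O (X2) → no; 1× F (X1) → no; 2× C (X2) → no; 1× Cl (X1) → no.
That gives 3 matching atoms.

3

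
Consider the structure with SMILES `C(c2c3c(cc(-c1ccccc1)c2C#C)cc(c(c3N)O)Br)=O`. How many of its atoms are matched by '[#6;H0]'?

The query [#6;H0] means: any carbon with no attached hydrogen.
Check the 23 heavy atoms by environment: 9× c (aromatic, H0) → match; 7× c (aromatic, H1) → no; 1× O (H1) → no; 1× C (H0) → match; 2× C (H1) → no; 1× N (H2) → no; 1× O (H0) → no; 1× Br (H0) → no.
Summing the matching environments: 9 + 1 = 10 matching atoms.

10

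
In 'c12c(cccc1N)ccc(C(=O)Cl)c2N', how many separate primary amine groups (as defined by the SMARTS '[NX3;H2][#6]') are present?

[NX3;H2][#6] is the SMARTS for a primary amine: a trivalent nitrogen with two H attached to carbon.
The molecule carries 2 separate instances of a primary amino group (-NH2) meeting every constraint; each maps to a distinct set of atoms, giving 2 matches.

2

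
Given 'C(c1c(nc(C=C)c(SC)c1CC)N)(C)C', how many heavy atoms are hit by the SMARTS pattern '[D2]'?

4

The query [D2] means: atom with exactly two heavy-atom neighbours.
Check the 16 heavy atoms by environment: 1× n (aromatic, D2) → match; 5× c (aromatic, D3) → no; 1× C (D3) → no; 5× C (D1) → no; 2× C (D2) → match; 1× S (D2) → match; 1× N (D1) → no.
Summing the matching environments: 1 + 2 + 1 = 4 matching atoms.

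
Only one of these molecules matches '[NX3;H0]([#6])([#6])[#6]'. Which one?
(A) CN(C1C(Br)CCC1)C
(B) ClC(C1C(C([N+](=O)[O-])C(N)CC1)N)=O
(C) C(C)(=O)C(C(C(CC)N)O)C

A

[NX3;H0]([#6])([#6])[#6] describes a trivalent nitrogen with no H, bonded to three carbons (a tertiary amine).
(A) contains a dimethylamino group (-N(CH3)2), which satisfies every atom and bond constraint.
(B) has a primary amino group (-NH2) but the nitrogen has H2, not H0 with three carbons.
(C) has a primary amino group (-NH2) but the nitrogen has H2, not H0 with three carbons.
So the answer is (A).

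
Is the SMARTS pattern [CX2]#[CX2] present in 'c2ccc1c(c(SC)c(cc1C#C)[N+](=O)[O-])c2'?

Yes

The pattern [CX2]#[CX2] describes a carbon-carbon triple bond — an alkyne.
The molecule carries an ethynyl group (-C#CH), whose atoms satisfy every constraint of the query, so the pattern matches.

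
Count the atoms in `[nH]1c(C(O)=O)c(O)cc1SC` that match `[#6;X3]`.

5

The query [#6;X3] means: any carbon (aromatic or not) with three total connections.
Check the 11 heavy atoms by environment: 1× n (aromatic, X3) → no; 4× c (aromatic, X3) → match; 1× S (X2) → no; 1× C (X4) → no; 1× C (X3) → match; 1× O (X1) → no; 2× O (X2) → no.
Summing the matching environments: 4 + 1 = 5 matching atoms.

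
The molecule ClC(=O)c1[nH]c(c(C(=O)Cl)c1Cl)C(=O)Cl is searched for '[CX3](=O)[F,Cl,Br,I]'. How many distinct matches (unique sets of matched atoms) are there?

[CX3](=O)[F,Cl,Br,I] is the SMARTS for an acyl halide: a carbonyl carbon bonded to a halogen.
The molecule carries 3 separate instances of an acyl chloride (-C(=O)Cl) meeting every constraint; each maps to a distinct set of atoms, giving 3 matches.

3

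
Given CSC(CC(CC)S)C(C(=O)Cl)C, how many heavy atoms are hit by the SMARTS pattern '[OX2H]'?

0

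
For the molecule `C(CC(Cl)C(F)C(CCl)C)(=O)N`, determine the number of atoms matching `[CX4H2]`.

The query [CX4H2] means: sp3 carbon (X4) with exactly two hydrogens.
Check the 12 heavy atoms by environment: 2× C (H2, X4) → match; 3× C (H1, X4) → no; 1× C (H3, X4) → no; 2× Cl (H0, X1) → no; 1× F (H0, X1) → no; 1× C (H0, X3) → no; 1× O (H0, X1) → no; 1× N (H2, X3) → no.
That gives 2 matching atoms.

2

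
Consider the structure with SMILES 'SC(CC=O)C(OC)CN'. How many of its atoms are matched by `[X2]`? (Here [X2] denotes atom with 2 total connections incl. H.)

2

Check the 10 heavy atoms by environment: 5× C (X4) → no; 1× O (X2) → match; 1× C (X3) → no; 1× O (X1) → no; 1× S (X2) → match; 1× N (X3) → no.
Summing the matching environments: 1 + 1 = 2 matching atoms.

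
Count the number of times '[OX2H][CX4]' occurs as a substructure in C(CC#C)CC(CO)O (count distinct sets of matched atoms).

2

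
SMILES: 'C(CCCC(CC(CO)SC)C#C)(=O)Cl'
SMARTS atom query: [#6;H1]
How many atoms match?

3

Check the 15 heavy atoms by environment: 5× C (H2) → no; 3× C (H1) → match; 1× O (H1) → no; 2× C (H0) → no; 1× O (H0) → no; 1× Cl (H0) → no; 1× S (H0) → no; 1× C (H3) → no.
That gives 3 matching atoms.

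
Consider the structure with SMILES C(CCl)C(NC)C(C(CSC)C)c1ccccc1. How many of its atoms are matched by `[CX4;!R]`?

Check the 18 heavy atoms by environment: 9× C (X4, acyclic) → match; 6× c (aromatic, X3, in 6-ring) → no; 1× Cl (X1, acyclic) → no; 1× S (X2, acyclic) → no; 1× N (X3, acyclic) → no.
That gives 9 matching atoms.

9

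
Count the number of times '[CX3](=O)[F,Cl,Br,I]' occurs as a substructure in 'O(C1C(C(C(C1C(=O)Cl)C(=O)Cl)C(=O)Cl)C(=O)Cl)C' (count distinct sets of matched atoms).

[CX3](=O)[F,Cl,Br,I] is the SMARTS for an acyl halide: a carbonyl carbon bonded to a halogen.
The molecule carries 4 separate instances of an acyl chloride (-C(=O)Cl) meeting every constraint; each maps to a distinct set of atoms, giving 4 matches.

4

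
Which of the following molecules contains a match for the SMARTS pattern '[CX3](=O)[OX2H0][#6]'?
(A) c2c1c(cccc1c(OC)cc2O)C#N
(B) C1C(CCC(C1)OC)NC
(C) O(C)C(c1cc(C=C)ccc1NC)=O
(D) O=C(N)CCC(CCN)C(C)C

[CX3](=O)[OX2H0][#6] describes a carbonyl carbon bonded to an oxygen that is itself bonded to carbon (no H on that O) (an ester).
(A) has a methoxy ether (-OCH3) but the ether oxygen is not adjacent to a C=O carbon.
(B) has a methoxy ether (-OCH3) but the ether oxygen is not adjacent to a C=O carbon.
(C) contains a methyl-ester group (-C(=O)OCH3), which satisfies every atom and bond constraint.
(D) has a primary amide (-C(=O)NH2) but the carbonyl is bonded to N, not to an O-C linkage.
So the answer is (C).

C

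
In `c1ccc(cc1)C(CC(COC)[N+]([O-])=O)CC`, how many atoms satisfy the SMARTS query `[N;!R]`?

Check the 17 heavy atoms by environment: 7× C (acyclic) → no; 1× N (charge +1, acyclic) → match; 1× O (charge -1, acyclic) → no; 2× O (acyclic) → no; 6× c (aromatic, in 6-ring) → no.
That gives 1 matching atom.

1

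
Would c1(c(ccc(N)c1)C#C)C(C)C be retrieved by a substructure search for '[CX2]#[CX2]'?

Yes

The pattern [CX2]#[CX2] describes a carbon-carbon triple bond — an alkyne.
The molecule carries an ethynyl group (-C#CH), whose atoms satisfy every constraint of the query, so the pattern matches.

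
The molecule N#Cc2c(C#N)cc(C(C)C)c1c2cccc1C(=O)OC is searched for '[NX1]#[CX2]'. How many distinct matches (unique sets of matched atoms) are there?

[NX1]#[CX2] is the SMARTS for a nitrile: a nitrogen triple-bonded to a two-connected carbon.
The molecule carries 2 separate instances of a nitrile (-C#N) meeting every constraint; each maps to a distinct set of atoms, giving 2 matches.

2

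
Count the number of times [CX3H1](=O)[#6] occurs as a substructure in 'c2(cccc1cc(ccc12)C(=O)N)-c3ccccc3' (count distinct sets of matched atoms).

0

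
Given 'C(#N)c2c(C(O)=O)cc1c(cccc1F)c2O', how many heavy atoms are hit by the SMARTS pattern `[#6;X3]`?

11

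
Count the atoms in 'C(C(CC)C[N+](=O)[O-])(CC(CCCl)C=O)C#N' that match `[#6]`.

The query [#6] means: #6 matches any atom with atomic number 6 (carbon, aromatic or aliphatic).
Check the 17 heavy atoms by environment: 11× C → match; 1× Cl → no; 1× N (charge +1) → no; 1× O (charge -1) → no; 2× O → no; 1× N → no.
That gives 11 matching atoms.

11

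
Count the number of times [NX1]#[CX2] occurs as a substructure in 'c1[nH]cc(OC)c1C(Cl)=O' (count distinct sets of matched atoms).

0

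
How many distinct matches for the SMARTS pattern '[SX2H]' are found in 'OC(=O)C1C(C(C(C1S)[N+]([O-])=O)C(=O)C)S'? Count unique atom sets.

2

[SX2H] is the SMARTS for a thiol: an aliphatic sulfur with two connections, one being H.
The molecule carries 2 separate instances of a thiol (-SH) meeting every constraint; each maps to a distinct set of atoms, giving 2 matches.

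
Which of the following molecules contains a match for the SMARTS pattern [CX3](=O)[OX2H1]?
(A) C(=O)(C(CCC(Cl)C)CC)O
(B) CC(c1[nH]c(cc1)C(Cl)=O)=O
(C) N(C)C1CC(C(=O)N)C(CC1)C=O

[CX3](=O)[OX2H1] describes an sp2 carbon double-bonded to O and single-bonded to an -OH oxygen (a carboxylic acid).
(A) contains a carboxylic acid group (-C(=O)OH), which satisfies every atom and bond constraint.
(B) has an acyl chloride (-C(=O)Cl) but the carbonyl is bonded to Cl, not to an -OH oxygen.
(C) has an aldehyde (-CHO) but there is no singly-bonded oxygen on the carbonyl carbon.
So the answer is (A).

A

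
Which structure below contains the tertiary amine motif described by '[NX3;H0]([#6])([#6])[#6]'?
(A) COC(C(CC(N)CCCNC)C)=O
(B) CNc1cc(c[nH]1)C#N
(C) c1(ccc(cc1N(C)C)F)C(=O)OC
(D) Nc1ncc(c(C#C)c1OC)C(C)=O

C

[NX3;H0]([#6])([#6])[#6] describes a trivalent nitrogen with no H, bonded to three carbons (a tertiary amine).
(A) has a primary amino group (-NH2) but the nitrogen has H2, not H0 with three carbons.
(B) has an N-methylamino group (-NHCH3) but the nitrogen still has one H (H1), not H0.
(C) contains a dimethylamino group (-N(CH3)2), which satisfies every atom and bond constraint.
(D) has a primary amino group (-NH2) but the nitrogen has H2, not H0 with three carbons.
So the answer is (C).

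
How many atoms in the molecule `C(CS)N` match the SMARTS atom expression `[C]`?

The query [C] means: uppercase C matches aliphatic (non-aromatic) carbon only.
Check the 4 heavy atoms by environment: 2× C → match; 1× S → no; 1× N → no.
That gives 2 matching atoms.

2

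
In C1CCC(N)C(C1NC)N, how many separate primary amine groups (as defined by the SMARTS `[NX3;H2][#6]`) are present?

[NX3;H2][#6] is the SMARTS for a primary amine: a trivalent nitrogen with two H attached to carbon.
The molecule carries 2 separate instances of a primary amino group (-NH2) meeting every constraint; each maps to a distinct set of atoms, giving 2 matches.

2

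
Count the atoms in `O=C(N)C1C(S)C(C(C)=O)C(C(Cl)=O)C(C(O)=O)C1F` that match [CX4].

7

Check the 20 heavy atoms by environment: 7× C (X4) → match; 4× C (X3) → no; 4× O (X1) → no; 1× O (X2) → no; 1× Cl (X1) → no; 1× N (X3) → no; 1× F (X1) → no; 1× S (X2) → no.
That gives 7 matching atoms.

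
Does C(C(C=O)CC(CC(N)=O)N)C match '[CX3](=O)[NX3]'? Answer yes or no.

Yes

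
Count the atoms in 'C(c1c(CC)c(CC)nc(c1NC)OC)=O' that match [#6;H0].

5

Check the 16 heavy atoms by environment: 1× n (aromatic, H0) → no; 5× c (aromatic, H0) → match; 1× N (H1) → no; 4× C (H3) → no; 1× C (H1) → no; 2× O (H0) → no; 2× C (H2) → no.
That gives 5 matching atoms.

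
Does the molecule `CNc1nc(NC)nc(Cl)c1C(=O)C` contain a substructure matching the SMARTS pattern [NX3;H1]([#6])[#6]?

Yes

The pattern [NX3;H1]([#6])[#6] describes a trivalent nitrogen with one H, bonded to two carbons — a secondary amine.
The molecule carries an N-methylamino group (-NHCH3), whose atoms satisfy every constraint of the query, so the pattern matches.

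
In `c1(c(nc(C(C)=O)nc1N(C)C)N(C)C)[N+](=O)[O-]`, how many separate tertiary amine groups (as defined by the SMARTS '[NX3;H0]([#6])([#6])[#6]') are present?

2

[NX3;H0]([#6])([#6])[#6] is the SMARTS for a tertiary amine: a trivalent nitrogen with no H, bonded to three carbons.
The molecule carries 2 separate instances of a dimethylamino group (-N(CH3)2) meeting every constraint; each maps to a distinct set of atoms, giving 2 matches.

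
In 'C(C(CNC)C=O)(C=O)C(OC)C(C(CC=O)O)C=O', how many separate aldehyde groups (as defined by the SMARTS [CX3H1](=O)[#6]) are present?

[CX3H1](=O)[#6] is the SMARTS for an aldehyde: an sp2 carbon with one H, double-bonded to O and single-bonded to carbon.
The molecule carries 4 separate instances of an aldehyde (-CHO) meeting every constraint; each maps to a distinct set of atoms, giving 4 matches.

4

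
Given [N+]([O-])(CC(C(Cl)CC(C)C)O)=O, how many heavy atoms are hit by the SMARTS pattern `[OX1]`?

2

The query [OX1] means: aliphatic oxygen with one total connection — typically a carbonyl =O or an oxide.
Check the 12 heavy atoms by environment: 7× C (X4) → no; 1× Cl (X1) → no; 1× O (X2) → no; 1× N (charge +1, X3) → no; 1× O (charge -1, X1) → match; 1× O (X1) → match.
Summing the matching environments: 1 + 1 = 2 matching atoms.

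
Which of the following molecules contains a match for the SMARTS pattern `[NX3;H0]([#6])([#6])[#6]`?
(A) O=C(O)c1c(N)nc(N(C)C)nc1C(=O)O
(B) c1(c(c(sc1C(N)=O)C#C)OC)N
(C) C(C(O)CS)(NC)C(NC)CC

A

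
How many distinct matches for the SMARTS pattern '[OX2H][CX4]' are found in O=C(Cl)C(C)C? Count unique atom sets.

[OX2H][CX4] is the SMARTS for an aliphatic alcohol: a hydroxyl oxygen bound to an sp3 (X4) carbon.
No fragment in the molecule satisfies every constraint, giving 0 matches.

0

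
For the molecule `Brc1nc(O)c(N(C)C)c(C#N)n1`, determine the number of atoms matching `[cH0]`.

4

The query [cH0] means: aromatic carbon with no attached hydrogen (substituted or ring-fusion).
Check the 13 heavy atoms by environment: 2× n (aromatic, H0) → no; 4× c (aromatic, H0) → match; 1× Br (H0) → no; 1× C (H0) → no; 2× N (H0) → no; 2× C (H3) → no; 1× O (H1) → no.
That gives 4 matching atoms.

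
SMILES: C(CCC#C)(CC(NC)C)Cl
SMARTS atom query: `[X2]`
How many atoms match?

The query [X2] means: any atom with exactly two total connections (bonds + H).
Check the 11 heavy atoms by environment: 7× C (X4) → no; 1× Cl (X1) → no; 1× N (X3) → no; 2× C (X2) → match.
That gives 2 matching atoms.

2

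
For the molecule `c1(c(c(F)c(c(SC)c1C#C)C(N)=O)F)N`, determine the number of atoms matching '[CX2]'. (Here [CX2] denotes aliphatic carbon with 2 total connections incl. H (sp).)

2

The query [CX2] means: C with X2: aliphatic carbon with exactly 2 total connections.
Check the 16 heavy atoms by environment: 6× c (aromatic, X3) → no; 1× S (X2) → no; 1× C (X4) → no; 2× F (X1) → no; 2× C (X2) → match; 2× N (X3) → no; 1× C (X3) → no; 1× O (X1) → no.
That gives 2 matching atoms.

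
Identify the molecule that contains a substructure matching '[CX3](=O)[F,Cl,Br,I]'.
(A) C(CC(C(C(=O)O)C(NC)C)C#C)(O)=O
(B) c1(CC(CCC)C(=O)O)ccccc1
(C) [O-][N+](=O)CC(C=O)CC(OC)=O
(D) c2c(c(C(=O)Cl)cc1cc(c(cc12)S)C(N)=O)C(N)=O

[CX3](=O)[F,Cl,Br,I] describes a carbonyl carbon bonded to a halogen (an acyl halide).
(A) has a carboxylic acid group (-C(=O)OH) but the carbonyl is bonded to -OH, not to a halogen.
(B) has a carboxylic acid group (-C(=O)OH) but the carbonyl is bonded to -OH, not to a halogen.
(C) has a methyl-ester group (-C(=O)OCH3) but the carbonyl is bonded to -O-C, not to a halogen.
(D) contains an acyl chloride (-C(=O)Cl), which satisfies every atom and bond constraint.
So the answer is (D).

D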